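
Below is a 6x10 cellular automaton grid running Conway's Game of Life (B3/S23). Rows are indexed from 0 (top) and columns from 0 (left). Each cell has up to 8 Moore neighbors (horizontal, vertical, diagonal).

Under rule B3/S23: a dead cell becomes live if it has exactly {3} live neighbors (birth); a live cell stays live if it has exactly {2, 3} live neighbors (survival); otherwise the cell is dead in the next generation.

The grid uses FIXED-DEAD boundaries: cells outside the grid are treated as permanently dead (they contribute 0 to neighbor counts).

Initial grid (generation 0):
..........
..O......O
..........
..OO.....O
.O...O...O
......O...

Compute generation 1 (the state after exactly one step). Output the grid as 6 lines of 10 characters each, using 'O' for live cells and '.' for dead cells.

Simulating step by step:
Generation 0 (given above): 9 live cells
Generation 1: 4 live cells
(generation 1 grid is the final answer)

Answer: ..........
..........
..OO......
..O.......
..O.......
..........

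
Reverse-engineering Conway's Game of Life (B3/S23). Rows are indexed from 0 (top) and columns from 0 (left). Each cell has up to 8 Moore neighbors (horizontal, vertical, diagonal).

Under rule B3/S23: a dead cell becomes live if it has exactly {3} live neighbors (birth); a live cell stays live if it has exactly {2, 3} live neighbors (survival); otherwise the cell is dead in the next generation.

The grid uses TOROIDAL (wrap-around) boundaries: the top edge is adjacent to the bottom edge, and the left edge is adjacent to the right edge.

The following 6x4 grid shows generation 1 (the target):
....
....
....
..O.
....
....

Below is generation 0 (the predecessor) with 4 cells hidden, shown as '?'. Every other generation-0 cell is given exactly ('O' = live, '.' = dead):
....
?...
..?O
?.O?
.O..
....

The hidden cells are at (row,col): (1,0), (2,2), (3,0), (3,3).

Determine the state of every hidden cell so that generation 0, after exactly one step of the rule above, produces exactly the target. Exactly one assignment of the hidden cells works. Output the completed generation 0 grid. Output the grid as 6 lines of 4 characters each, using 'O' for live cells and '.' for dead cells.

Hidden generation-0 cells (in order): (1,0), (2,2), (3,0), (3,3).
A hidden cell only influences target cells in its own 3x3 neighborhood. Try each of the 2^4 = 16 assignments, step the completed generation 0 forward once under B3/S23, and compare with the target:
  (1,0)=. (2,2)=. (3,0)=. (3,3)=. -> step reproduces the target at every cell -> ACCEPT
  (1,0)=. (2,2)=. (3,0)=. (3,3)=O -> step gives (2,2)='O' but target has '.' -> reject
  (1,0)=. (2,2)=. (3,0)=O (3,3)=. -> step gives (2,3)='O' but target has '.' -> reject
  (1,0)=. (2,2)=. (3,0)=O (3,3)=O -> step gives (2,0)='O' but target has '.' -> reject
  (1,0)=. (2,2)=O (3,0)=. (3,3)=. -> step gives (2,2)='O' but target has '.' -> reject
  (1,0)=. (2,2)=O (3,0)=. (3,3)=O -> step gives (2,2)='O' but target has '.' -> reject
  (1,0)=. (2,2)=O (3,0)=O (3,3)=. -> step gives (2,1)='O' but target has '.' -> reject
  (1,0)=. (2,2)=O (3,0)=O (3,3)=O -> step gives (2,0)='O' but target has '.' -> reject
  (1,0)=O (2,2)=. (3,0)=. (3,3)=. -> step gives (2,3)='O' but target has '.' -> reject
  (1,0)=O (2,2)=. (3,0)=. (3,3)=O -> step gives (2,0)='O' but target has '.' -> reject
  (1,0)=O (2,2)=. (3,0)=O (3,3)=. -> step gives (2,0)='O' but target has '.' -> reject
  (1,0)=O (2,2)=. (3,0)=O (3,3)=O -> step gives (2,1)='O' but target has '.' -> reject
  (1,0)=O (2,2)=O (3,0)=. (3,3)=. -> step gives (1,3)='O' but target has '.' -> reject
  (1,0)=O (2,2)=O (3,0)=. (3,3)=O -> step gives (1,3)='O' but target has '.' -> reject
  (1,0)=O (2,2)=O (3,0)=O (3,3)=. -> step gives (1,3)='O' but target has '.' -> reject
  (1,0)=O (2,2)=O (3,0)=O (3,3)=O -> step gives (1,3)='O' but target has '.' -> reject
Unique solution: (1,0)=dead, (2,2)=dead, (3,0)=dead, (3,3)=dead.
Check: live-neighbor counts of every cell in the completed generation 0:
0000
1011
1121
2222
1121
1110
Applying B3/S23 to generation 0 with these counts gives:
....
....
....
..O.
....
....
which matches the target exactly.

Answer: ....
....
...O
..O.
.O..
....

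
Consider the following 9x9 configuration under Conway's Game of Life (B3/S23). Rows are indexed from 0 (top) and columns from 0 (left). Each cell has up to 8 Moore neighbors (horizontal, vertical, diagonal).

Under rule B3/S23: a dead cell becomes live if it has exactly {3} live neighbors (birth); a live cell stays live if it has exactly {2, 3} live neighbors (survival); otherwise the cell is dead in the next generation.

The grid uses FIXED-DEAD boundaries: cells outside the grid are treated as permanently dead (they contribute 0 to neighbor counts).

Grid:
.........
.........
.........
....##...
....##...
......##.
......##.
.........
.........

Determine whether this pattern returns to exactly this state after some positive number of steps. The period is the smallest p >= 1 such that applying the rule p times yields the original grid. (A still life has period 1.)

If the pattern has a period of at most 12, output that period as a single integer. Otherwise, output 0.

Simulating and comparing each generation to the original:
Gen 0 (original, given above): 8 live cells
Gen 1: 6 live cells, differs from original
Gen 2: 8 live cells, MATCHES original -> period = 2

Answer: 2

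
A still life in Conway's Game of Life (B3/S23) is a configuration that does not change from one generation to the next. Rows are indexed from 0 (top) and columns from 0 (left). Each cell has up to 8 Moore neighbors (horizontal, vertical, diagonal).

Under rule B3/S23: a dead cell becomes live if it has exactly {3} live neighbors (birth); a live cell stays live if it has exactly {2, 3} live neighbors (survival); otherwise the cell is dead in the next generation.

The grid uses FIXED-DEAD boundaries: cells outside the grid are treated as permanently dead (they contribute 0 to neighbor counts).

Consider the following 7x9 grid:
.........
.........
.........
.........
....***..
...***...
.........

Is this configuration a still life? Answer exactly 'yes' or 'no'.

Answer: no

Derivation:
Compute generation 1 and compare to generation 0 (given above):
Generation 1:
.........
.........
.........
.....*...
...*..*..
...*..*..
....*....
Cell (3,5) differs: gen0=0 vs gen1=1 -> NOT a still life.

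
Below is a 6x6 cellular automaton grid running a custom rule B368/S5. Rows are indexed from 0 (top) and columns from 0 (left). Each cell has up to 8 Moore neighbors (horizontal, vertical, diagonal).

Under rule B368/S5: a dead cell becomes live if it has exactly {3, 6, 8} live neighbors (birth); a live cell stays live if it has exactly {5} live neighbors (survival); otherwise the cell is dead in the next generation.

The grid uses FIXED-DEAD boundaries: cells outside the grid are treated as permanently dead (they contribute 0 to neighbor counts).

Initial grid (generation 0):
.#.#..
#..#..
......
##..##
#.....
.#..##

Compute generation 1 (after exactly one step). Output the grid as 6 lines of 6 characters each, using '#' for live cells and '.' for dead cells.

Simulating step by step:
Generation 0 (given above): 12 live cells
Generation 1: 5 live cells
(generation 1 grid is the final answer)

Answer: ..#...
..#...
##..#.
......
......
......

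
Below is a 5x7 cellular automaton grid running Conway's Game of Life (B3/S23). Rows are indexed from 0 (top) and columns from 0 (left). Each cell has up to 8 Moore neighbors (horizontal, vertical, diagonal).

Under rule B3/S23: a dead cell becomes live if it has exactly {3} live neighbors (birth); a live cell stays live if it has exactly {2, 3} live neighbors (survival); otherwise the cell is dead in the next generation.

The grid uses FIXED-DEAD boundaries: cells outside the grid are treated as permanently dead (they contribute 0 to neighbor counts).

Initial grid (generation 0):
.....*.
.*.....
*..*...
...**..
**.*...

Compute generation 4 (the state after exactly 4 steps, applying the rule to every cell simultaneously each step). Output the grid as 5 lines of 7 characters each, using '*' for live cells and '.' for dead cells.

Simulating step by step:
Generation 0 (given above): 9 live cells
Generation 1: 10 live cells
.......
.......
..***..
**.**..
..***..
Generation 2: 9 live cells
.......
...*...
.**.*..
.*...*.
.**.*..
Generation 3: 11 live cells
.......
..**...
.****..
*...**.
.**....
Generation 4: 8 live cells
(generation 4 grid is the final answer)

Answer: .......
.*..*..
.*...*.
*...**.
.*.....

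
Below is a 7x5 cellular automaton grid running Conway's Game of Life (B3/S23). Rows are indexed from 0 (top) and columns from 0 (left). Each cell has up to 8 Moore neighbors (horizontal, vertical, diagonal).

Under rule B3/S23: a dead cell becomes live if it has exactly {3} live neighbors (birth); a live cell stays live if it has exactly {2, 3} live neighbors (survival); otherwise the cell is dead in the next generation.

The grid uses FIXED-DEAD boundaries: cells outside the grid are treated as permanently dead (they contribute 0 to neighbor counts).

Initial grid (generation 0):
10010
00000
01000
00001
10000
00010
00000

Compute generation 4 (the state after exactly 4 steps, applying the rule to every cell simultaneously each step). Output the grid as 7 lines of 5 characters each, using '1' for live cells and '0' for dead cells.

Simulating step by step:
Generation 0 (given above): 6 live cells
Generation 1: 0 live cells
00000
00000
00000
00000
00000
00000
00000
Generation 2: 0 live cells
00000
00000
00000
00000
00000
00000
00000
Generation 3: 0 live cells
00000
00000
00000
00000
00000
00000
00000
Generation 4: 0 live cells
(generation 4 grid is the final answer)

Answer: 00000
00000
00000
00000
00000
00000
00000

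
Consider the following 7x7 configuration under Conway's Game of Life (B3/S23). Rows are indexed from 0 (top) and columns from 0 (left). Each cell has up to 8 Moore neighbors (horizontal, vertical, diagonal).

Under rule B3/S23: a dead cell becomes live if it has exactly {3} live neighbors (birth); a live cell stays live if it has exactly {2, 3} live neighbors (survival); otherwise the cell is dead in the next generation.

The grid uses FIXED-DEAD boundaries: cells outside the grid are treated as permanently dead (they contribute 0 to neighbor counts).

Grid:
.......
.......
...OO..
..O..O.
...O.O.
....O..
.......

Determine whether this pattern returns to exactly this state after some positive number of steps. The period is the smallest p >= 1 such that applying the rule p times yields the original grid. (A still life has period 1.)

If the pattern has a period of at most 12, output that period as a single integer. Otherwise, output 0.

Simulating and comparing each generation to the original:
Gen 0 (original, given above): 7 live cells
Gen 1: 7 live cells, MATCHES original -> period = 1

Answer: 1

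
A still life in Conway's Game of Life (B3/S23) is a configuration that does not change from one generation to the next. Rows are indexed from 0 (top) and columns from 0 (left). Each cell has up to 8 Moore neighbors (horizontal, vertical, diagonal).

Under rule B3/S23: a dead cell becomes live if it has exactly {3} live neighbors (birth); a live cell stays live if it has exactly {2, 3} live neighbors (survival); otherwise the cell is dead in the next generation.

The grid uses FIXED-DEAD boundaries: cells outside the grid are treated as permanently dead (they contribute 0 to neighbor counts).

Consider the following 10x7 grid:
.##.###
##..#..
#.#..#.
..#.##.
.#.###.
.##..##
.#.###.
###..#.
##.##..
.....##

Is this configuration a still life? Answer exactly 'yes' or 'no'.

Answer: no

Derivation:
Compute generation 1 and compare to generation 0 (given above):
Generation 1:
######.
#...#.#
#.#..#.
..#...#
.#.....
##....#
...#...
.....#.
#..##.#
....##.
Cell (0,0) differs: gen0=0 vs gen1=1 -> NOT a still life.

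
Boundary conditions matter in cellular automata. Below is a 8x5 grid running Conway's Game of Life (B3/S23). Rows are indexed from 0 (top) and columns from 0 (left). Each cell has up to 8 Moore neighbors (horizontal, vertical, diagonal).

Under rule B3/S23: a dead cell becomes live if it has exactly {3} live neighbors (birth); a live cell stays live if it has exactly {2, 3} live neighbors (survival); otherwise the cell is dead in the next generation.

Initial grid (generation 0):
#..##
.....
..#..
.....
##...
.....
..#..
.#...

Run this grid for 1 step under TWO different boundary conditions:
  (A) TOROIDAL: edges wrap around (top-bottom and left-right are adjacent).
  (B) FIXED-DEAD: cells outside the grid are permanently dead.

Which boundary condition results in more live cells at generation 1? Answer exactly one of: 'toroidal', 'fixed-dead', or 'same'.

Under TOROIDAL boundary, generation 1:
#...#
...##
.....
.#...
.....
.#...
.....
#####
Population = 11

Under FIXED-DEAD boundary, generation 1:
.....
...#.
.....
.#...
.....
.#...
.....
.....
Population = 3

Comparison: toroidal=11, fixed-dead=3 -> toroidal

Answer: toroidal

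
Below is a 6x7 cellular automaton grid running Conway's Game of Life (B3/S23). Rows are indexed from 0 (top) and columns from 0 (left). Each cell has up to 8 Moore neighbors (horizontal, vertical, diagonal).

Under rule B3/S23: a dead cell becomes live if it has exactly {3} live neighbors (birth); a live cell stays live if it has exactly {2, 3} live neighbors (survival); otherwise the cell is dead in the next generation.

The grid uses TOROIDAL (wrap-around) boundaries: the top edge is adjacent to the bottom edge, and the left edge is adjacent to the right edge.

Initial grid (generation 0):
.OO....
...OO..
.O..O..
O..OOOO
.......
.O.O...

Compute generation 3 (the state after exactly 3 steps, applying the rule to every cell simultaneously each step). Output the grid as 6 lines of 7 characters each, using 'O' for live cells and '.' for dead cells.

Simulating step by step:
Generation 0 (given above): 13 live cells
Generation 1: 19 live cells
.O..O..
.O.OO..
O.O...O
O..OOOO
O.OO.OO
.O.....
Generation 2: 16 live cells
OO.OO..
.O.OOO.
..O....
.......
..OO...
.O.OOOO
Generation 3: 15 live cells
(generation 3 grid is the final answer)

Answer: .O.....
OO...O.
..OOO..
..OO...
..OO.O.
.O...OO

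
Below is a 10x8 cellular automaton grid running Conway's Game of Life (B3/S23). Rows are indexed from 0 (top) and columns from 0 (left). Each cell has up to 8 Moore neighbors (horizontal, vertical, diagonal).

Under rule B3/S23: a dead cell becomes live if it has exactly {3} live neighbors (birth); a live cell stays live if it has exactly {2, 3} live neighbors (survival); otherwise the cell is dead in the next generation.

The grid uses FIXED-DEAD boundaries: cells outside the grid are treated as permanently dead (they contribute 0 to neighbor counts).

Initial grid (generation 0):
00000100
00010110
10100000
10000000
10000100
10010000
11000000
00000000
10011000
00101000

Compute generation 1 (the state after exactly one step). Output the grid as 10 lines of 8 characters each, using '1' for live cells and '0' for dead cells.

Answer: 00001110
00001110
01000000
10000000
11000000
10000000
11000000
11000000
00011000
00001000

Derivation:
Simulating step by step:
Generation 0 (given above): 18 live cells
Generation 1: 18 live cells
(generation 1 grid is the final answer)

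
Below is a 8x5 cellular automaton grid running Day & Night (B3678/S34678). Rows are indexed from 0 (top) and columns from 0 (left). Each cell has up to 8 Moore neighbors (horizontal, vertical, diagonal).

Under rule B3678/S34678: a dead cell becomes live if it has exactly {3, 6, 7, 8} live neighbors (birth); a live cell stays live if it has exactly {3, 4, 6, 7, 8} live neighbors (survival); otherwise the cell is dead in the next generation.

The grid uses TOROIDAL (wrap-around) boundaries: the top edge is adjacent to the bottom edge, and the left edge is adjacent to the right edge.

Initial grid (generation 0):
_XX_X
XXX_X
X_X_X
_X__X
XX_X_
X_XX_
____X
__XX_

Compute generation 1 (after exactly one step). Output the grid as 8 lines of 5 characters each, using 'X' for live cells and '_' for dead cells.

Answer: ___XX
XXXXX
XXX_X
XX__X
XX_X_
X_XX_
_X__X
XXXXX

Derivation:
Simulating step by step:
Generation 0 (given above): 21 live cells
Generation 1: 27 live cells
(generation 1 grid is the final answer)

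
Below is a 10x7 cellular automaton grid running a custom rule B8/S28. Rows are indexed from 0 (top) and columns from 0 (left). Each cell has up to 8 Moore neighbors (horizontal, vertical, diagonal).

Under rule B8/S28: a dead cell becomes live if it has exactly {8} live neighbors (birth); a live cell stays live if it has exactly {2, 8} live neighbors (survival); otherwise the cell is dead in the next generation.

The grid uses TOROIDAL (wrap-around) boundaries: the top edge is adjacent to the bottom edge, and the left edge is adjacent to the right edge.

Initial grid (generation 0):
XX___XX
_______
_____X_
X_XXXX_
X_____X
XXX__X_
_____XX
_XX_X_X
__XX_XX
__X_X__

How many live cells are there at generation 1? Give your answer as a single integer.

Answer: 9

Derivation:
Simulating step by step:
Generation 0 (given above): 28 live cells
Generation 1: 9 live cells
XX___XX
_______
_____X_
X__X___
_______
_______
_______
_X_____
______X
_______
Population at generation 1: 9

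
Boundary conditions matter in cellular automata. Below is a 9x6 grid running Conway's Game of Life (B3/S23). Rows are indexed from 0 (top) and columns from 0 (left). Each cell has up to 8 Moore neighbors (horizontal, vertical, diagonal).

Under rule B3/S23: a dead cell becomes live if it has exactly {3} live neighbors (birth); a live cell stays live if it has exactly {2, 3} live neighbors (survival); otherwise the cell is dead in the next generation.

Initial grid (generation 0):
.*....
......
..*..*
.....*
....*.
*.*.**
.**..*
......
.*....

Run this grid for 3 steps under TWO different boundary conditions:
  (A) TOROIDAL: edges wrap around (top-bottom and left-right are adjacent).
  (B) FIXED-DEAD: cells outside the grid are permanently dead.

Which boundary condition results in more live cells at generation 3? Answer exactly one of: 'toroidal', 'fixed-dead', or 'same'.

Answer: toroidal

Derivation:
Under TOROIDAL boundary, generation 3:
......
......
....*.
*...**
**..*.
**...*
*...*.
*...**
*....*
Population = 17

Under FIXED-DEAD boundary, generation 3:
......
......
....*.
....*.
....*.
......
......
......
......
Population = 3

Comparison: toroidal=17, fixed-dead=3 -> toroidal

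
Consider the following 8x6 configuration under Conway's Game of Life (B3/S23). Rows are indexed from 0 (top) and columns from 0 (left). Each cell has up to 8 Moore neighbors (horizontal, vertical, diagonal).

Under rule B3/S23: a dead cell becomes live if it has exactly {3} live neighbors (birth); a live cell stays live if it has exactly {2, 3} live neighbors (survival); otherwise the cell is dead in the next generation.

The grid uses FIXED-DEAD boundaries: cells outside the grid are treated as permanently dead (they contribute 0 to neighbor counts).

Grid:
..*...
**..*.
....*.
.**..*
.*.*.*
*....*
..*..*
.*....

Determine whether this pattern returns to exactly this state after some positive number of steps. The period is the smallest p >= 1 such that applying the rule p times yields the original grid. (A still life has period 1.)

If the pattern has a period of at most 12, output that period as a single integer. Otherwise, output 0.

Answer: 0

Derivation:
Simulating and comparing each generation to the original:
Gen 0 (original, given above): 16 live cells
Gen 1: 19 live cells, differs from original
Gen 2: 13 live cells, differs from original
Gen 3: 14 live cells, differs from original
Gen 4: 15 live cells, differs from original
Gen 5: 11 live cells, differs from original
Gen 6: 12 live cells, differs from original
Gen 7: 13 live cells, differs from original
Gen 8: 15 live cells, differs from original
Gen 9: 17 live cells, differs from original
Gen 10: 18 live cells, differs from original
Gen 11: 16 live cells, differs from original
Gen 12: 21 live cells, differs from original
No period found within 12 steps.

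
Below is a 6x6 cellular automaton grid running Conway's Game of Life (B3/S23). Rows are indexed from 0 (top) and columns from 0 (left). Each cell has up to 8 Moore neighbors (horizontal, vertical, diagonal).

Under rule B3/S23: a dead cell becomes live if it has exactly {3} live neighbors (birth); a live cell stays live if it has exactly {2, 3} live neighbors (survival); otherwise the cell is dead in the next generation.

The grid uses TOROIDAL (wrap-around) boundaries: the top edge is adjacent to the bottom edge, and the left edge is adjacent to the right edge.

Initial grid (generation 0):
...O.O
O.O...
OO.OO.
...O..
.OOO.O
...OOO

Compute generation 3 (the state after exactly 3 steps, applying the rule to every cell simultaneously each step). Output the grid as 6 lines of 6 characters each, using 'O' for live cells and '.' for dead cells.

Simulating step by step:
Generation 0 (given above): 16 live cells
Generation 1: 15 live cells
O.OO.O
O.O...
OO.OOO
.....O
O....O
.....O
Generation 2: 14 live cells
O.OOOO
......
.OOOO.
.O....
O...OO
.O....
Generation 3: 16 live cells
(generation 3 grid is the final answer)

Answer: OOOOOO
O.....
.OOO..
.O....
OO...O
.OO...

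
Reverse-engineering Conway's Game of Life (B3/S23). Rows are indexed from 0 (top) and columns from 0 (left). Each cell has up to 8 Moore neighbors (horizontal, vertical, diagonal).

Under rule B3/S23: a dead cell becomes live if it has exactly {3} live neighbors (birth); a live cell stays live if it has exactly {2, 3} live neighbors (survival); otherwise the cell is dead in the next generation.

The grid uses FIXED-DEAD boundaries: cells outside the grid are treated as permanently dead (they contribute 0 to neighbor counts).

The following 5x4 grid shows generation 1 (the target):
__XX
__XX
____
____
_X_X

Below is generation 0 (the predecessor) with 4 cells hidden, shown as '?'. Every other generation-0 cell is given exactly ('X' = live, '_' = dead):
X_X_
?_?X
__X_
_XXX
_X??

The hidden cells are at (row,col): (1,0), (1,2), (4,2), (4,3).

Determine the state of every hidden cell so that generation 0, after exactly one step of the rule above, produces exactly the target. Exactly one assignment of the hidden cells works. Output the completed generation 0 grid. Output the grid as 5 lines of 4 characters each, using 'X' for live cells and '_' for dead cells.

Hidden generation-0 cells (in order): (1,0), (1,2), (4,2), (4,3).
A hidden cell only influences target cells in its own 3x3 neighborhood. Try each of the 2^4 = 16 assignments, step the completed generation 0 forward once under B3/S23, and compare with the target:
  (1,0)=_ (1,2)=_ (4,2)=_ (4,3)=_ -> step gives (0,2)='_' but target has 'X' -> reject
  (1,0)=_ (1,2)=_ (4,2)=_ (4,3)=X -> step gives (0,2)='_' but target has 'X' -> reject
  (1,0)=_ (1,2)=_ (4,2)=X (4,3)=_ -> step gives (0,2)='_' but target has 'X' -> reject
  (1,0)=_ (1,2)=_ (4,2)=X (4,3)=X -> step gives (0,2)='_' but target has 'X' -> reject
  (1,0)=_ (1,2)=X (4,2)=_ (4,3)=_ -> step gives (0,1)='X' but target has '_' -> reject
  (1,0)=_ (1,2)=X (4,2)=_ (4,3)=X -> step gives (0,1)='X' but target has '_' -> reject
  (1,0)=_ (1,2)=X (4,2)=X (4,3)=_ -> step gives (0,1)='X' but target has '_' -> reject
  (1,0)=_ (1,2)=X (4,2)=X (4,3)=X -> step gives (0,1)='X' but target has '_' -> reject
  (1,0)=X (1,2)=_ (4,2)=_ (4,3)=_ -> step gives (0,1)='X' but target has '_' -> reject
  (1,0)=X (1,2)=_ (4,2)=_ (4,3)=X -> step gives (0,1)='X' but target has '_' -> reject
  (1,0)=X (1,2)=_ (4,2)=X (4,3)=_ -> step gives (0,1)='X' but target has '_' -> reject
  (1,0)=X (1,2)=_ (4,2)=X (4,3)=X -> step gives (0,1)='X' but target has '_' -> reject
  (1,0)=X (1,2)=X (4,2)=_ (4,3)=_ -> step gives (3,1)='X' but target has '_' -> reject
  (1,0)=X (1,2)=X (4,2)=_ (4,3)=X -> step gives (3,1)='X' but target has '_' -> reject
  (1,0)=X (1,2)=X (4,2)=X (4,3)=_ -> step gives (3,3)='X' but target has '_' -> reject
  (1,0)=X (1,2)=X (4,2)=X (4,3)=X -> step reproduces the target at every cell -> ACCEPT
Unique solution: (1,0)=live, (1,2)=live, (4,2)=live, (4,3)=live.
Check: live-neighbor counts of every cell in the completed generation 0:
1423
1533
2555
2464
2353
Applying B3/S23 to generation 0 with these counts gives:
__XX
__XX
____
____
_X_X
which matches the target exactly.

Answer: X_X_
X_XX
__X_
_XXX
_XXX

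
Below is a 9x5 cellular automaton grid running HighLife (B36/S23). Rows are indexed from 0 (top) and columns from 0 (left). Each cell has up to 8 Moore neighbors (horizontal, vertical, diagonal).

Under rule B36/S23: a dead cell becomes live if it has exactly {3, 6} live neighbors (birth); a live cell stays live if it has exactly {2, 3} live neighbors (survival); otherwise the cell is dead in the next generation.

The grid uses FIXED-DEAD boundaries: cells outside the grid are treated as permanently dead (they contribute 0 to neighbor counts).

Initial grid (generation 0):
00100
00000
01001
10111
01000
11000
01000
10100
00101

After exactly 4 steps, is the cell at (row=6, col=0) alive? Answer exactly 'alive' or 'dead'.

Answer: dead

Derivation:
Simulating step by step:
Generation 0 (given above): 15 live cells
Generation 1: 16 live cells
00000
00000
01101
10111
00010
11100
00100
00110
01010
Generation 2: 12 live cells
00000
00000
01101
00001
10001
01110
00000
01010
00010
Generation 3: 13 live cells
00000
00000
00010
01001
01101
01110
01010
00100
00100
Generation 4: 12 live cells
00000
00000
00000
01001
10001
10001
01110
01110
00000

Cell (6,0) at generation 4: 0 -> dead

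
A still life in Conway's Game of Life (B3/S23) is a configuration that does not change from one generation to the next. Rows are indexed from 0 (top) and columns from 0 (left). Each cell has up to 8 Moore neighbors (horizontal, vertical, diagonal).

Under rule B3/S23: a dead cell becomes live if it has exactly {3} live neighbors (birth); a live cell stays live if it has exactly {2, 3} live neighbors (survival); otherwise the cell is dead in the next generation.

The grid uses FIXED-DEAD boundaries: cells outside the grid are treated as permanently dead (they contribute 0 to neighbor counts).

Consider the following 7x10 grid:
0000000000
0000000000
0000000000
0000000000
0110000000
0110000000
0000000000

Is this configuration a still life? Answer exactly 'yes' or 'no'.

Answer: yes

Derivation:
Compute generation 1 and compare to generation 0 (given above):
Generation 1:
0000000000
0000000000
0000000000
0000000000
0110000000
0110000000
0000000000
The grids are IDENTICAL -> still life.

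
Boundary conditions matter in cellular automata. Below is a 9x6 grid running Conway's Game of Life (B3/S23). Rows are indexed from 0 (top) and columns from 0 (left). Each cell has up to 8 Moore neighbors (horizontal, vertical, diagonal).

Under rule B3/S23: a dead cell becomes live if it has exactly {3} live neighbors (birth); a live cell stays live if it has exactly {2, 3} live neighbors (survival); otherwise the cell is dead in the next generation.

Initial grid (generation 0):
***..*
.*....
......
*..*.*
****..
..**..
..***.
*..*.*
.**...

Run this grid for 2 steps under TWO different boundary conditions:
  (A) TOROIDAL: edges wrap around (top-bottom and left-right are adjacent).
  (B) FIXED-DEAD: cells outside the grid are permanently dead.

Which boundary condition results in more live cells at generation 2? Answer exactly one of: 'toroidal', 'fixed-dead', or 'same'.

Answer: toroidal

Derivation:
Under TOROIDAL boundary, generation 2:
..**..
.*....
*.***.
.*..*.
*.....
.....*
.....*
*....*
....**
Population = 16

Under FIXED-DEAD boundary, generation 2:
*.*...
*.*...
*.**..
......
......
......
......
.**...
......
Population = 9

Comparison: toroidal=16, fixed-dead=9 -> toroidal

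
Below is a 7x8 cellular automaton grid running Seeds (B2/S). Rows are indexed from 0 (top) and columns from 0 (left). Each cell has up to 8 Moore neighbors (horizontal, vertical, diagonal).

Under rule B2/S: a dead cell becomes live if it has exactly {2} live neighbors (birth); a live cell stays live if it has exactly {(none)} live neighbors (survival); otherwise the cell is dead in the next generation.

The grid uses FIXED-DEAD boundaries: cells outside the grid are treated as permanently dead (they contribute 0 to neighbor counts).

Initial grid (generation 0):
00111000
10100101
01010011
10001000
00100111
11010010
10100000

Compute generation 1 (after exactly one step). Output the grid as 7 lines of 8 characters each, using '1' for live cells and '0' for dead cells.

Simulating step by step:
Generation 0 (given above): 23 live cells
Generation 1: 4 live cells
(generation 1 grid is the final answer)

Answer: 00000110
00000000
00000000
00000000
00000000
00001000
00010000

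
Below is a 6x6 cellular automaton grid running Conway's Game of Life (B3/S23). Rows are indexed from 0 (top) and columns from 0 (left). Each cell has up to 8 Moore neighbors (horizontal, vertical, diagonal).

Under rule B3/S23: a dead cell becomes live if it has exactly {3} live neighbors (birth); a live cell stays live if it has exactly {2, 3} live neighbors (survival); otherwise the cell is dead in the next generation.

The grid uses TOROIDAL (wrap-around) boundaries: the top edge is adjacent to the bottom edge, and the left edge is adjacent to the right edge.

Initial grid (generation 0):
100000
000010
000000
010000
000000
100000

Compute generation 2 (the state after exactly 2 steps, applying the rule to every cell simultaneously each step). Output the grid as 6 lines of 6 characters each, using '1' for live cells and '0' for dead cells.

Answer: 000000
000000
000000
000000
000000
000000

Derivation:
Simulating step by step:
Generation 0 (given above): 4 live cells
Generation 1: 1 live cells
000001
000000
000000
000000
000000
000000
Generation 2: 0 live cells
(generation 2 grid is the final answer)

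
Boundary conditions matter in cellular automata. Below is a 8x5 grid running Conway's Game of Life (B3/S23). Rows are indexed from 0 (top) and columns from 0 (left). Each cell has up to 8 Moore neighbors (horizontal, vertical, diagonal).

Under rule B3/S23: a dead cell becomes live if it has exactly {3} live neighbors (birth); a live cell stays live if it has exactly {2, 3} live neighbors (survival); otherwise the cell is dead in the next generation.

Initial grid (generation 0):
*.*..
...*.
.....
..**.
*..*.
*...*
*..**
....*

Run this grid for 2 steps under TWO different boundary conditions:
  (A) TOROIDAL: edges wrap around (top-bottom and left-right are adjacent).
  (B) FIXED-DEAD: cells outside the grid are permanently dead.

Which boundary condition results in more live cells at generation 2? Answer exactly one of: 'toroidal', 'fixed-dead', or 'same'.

Answer: toroidal

Derivation:
Under TOROIDAL boundary, generation 2:
.....
..*.*
..*.*
*....
*....
**.**
..*..
..***
Population = 14

Under FIXED-DEAD boundary, generation 2:
.....
.....
..**.
.....
*...*
**...
..*..
...**
Population = 9

Comparison: toroidal=14, fixed-dead=9 -> toroidal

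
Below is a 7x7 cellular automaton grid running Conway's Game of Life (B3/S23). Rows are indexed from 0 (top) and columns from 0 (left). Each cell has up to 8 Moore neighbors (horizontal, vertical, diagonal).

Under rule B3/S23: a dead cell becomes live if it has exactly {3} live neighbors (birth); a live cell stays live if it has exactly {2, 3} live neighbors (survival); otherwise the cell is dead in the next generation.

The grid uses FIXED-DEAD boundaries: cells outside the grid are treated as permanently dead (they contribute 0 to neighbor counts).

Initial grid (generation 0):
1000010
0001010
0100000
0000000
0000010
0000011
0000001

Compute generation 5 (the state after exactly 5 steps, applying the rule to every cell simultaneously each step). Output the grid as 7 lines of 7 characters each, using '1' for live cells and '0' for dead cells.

Answer: 0000000
0000000
0000000
0000000
0000000
0000000
0000000

Derivation:
Simulating step by step:
Generation 0 (given above): 9 live cells
Generation 1: 8 live cells
0000100
0000100
0000000
0000000
0000011
0000011
0000011
Generation 2: 5 live cells
0000000
0000000
0000000
0000000
0000011
0000100
0000011
Generation 3: 3 live cells
0000000
0000000
0000000
0000000
0000010
0000100
0000010
Generation 4: 2 live cells
0000000
0000000
0000000
0000000
0000000
0000110
0000000
Generation 5: 0 live cells
(generation 5 grid is the final answer)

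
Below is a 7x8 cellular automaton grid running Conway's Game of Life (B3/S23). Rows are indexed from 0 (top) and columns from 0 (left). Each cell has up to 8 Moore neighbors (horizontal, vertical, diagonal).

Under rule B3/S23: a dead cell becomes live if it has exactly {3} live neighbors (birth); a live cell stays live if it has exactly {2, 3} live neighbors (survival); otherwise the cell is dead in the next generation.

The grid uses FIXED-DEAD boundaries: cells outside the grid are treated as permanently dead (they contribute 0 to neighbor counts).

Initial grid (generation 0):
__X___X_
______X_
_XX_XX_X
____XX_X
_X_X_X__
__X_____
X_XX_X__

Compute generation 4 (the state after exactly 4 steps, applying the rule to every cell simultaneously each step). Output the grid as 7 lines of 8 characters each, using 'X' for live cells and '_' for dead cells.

Simulating step by step:
Generation 0 (given above): 19 live cells
Generation 1: 16 live cells
________
_XXX__XX
___XX__X
_X______
__XX_XX_
________
_XXX____
Generation 2: 17 live cells
__X_____
__XXX_XX
_X_XX_XX
_____XX_
__X_____
_X__X___
__X_____
Generation 3: 15 live cells
__X_____
_X__X_XX
________
__XXXXXX
_____X__
_XXX____
________
Generation 4: 9 live cells
(generation 4 grid is the final answer)

Answer: ________
________
__X_____
___XXXX_
_X___X__
__X_____
__X_____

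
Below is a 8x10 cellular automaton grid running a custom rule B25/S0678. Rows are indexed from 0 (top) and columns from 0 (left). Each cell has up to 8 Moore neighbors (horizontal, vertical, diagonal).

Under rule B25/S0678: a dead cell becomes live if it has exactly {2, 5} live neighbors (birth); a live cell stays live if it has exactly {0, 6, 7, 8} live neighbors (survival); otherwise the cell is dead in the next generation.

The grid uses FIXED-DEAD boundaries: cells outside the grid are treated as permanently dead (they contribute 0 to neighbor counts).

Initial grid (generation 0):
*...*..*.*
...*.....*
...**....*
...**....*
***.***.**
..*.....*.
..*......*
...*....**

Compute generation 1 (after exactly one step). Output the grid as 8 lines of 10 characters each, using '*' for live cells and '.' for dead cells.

Simulating step by step:
Generation 0 (given above): 27 live cells
Generation 1: 18 live cells
(generation 1 grid is the final answer)

Answer: *..*...*..
..*..*....
.....*....
*....***..
...*......
**..*.*...
.*.....*..
..*.......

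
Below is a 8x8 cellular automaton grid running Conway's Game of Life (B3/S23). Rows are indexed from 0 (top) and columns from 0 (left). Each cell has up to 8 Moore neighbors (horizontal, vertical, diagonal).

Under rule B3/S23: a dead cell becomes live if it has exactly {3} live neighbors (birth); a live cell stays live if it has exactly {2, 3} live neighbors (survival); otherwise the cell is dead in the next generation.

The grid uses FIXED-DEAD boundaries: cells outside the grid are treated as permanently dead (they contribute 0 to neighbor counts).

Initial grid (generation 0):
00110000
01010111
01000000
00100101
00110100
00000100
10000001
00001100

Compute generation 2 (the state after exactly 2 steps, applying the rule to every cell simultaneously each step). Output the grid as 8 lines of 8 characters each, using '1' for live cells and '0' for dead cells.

Simulating step by step:
Generation 0 (given above): 19 live cells
Generation 1: 25 live cells
00111010
01011010
01001101
01111010
00110100
00001010
00001110
00000000
Generation 2: 16 live cells
(generation 2 grid is the final answer)

Answer: 00101000
01000011
11000001
01000010
01000010
00000010
00001010
00000100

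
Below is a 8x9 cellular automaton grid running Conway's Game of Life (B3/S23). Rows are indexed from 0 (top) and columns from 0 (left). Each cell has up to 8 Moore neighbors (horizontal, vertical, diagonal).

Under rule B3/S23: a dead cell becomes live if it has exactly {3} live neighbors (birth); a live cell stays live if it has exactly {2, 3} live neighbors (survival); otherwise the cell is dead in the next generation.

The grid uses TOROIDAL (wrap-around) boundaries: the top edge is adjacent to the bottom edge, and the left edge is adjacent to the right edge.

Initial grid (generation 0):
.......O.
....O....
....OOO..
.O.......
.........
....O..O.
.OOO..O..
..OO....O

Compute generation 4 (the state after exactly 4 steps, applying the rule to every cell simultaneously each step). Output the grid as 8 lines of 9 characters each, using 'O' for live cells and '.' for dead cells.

Answer: .........
.........
.........
...OOO...
..O..O...
..O......
...OO....
....OO...

Derivation:
Simulating step by step:
Generation 0 (given above): 15 live cells
Generation 1: 14 live cells
...O.....
....O.O..
....OO...
.....O...
.........
..OO.....
.O..O..O.
.O.O...O.
Generation 2: 15 live cells
..OOO....
...OO....
....O.O..
....OO...
.........
..OO.....
.O..O....
...OO....
Generation 3: 11 live cells
..O..O...
..O......
.........
....OO...
...OO....
..OO.....
....O....
.....O...
Generation 4: 10 live cells
(generation 4 grid is the final answer)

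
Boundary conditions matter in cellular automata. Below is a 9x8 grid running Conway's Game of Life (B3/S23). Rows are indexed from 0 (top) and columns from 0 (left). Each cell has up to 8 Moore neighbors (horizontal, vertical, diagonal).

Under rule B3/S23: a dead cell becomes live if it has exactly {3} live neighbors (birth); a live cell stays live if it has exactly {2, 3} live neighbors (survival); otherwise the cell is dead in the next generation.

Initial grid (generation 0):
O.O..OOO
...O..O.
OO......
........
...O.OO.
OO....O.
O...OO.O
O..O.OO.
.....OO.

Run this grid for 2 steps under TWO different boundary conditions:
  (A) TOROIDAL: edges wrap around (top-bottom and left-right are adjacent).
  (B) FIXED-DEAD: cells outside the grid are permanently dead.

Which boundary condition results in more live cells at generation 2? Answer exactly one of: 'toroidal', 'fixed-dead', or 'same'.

Under TOROIDAL boundary, generation 2:
.O...O..
.....O..
........
......O.
O.....OO
O....OOO
OO......
OO......
OO......
Population = 17

Under FIXED-DEAD boundary, generation 2:
.....O.O
.....O.O
......O.
........
......O.
OO...O.O
OO....OO
....O..O
.....OO.
Population = 18

Comparison: toroidal=17, fixed-dead=18 -> fixed-dead

Answer: fixed-dead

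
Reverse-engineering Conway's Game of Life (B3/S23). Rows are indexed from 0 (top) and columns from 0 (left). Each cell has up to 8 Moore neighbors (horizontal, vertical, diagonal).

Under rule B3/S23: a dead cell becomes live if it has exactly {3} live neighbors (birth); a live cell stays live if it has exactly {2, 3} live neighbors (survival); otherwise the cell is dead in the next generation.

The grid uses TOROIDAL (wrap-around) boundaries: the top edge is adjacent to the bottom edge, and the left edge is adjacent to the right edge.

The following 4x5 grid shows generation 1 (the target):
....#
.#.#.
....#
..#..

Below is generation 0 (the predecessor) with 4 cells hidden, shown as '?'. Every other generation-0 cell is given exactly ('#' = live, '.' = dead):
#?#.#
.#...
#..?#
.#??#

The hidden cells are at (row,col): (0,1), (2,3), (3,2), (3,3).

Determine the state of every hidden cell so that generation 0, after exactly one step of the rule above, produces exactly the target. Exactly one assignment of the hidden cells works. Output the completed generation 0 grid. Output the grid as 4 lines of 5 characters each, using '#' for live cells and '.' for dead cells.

Answer: #.#.#
.#...
#...#
.####

Derivation:
Hidden generation-0 cells (in order): (0,1), (2,3), (3,2), (3,3).
A hidden cell only influences target cells in its own 3x3 neighborhood. Try each of the 2^4 = 16 assignments, step the completed generation 0 forward once under B3/S23, and compare with the target:
  (0,1)=. (2,3)=. (3,2)=. (3,3)=. -> step gives (0,2)='#' but target has '.' -> reject
  (0,1)=. (2,3)=. (3,2)=. (3,3)=# -> step gives (0,2)='#' but target has '.' -> reject
  (0,1)=. (2,3)=. (3,2)=# (3,3)=. -> step gives (0,2)='#' but target has '.' -> reject
  (0,1)=. (2,3)=. (3,2)=# (3,3)=# -> step reproduces the target at every cell -> ACCEPT
  (0,1)=. (2,3)=# (3,2)=. (3,3)=. -> step gives (0,2)='#' but target has '.' -> reject
  (0,1)=. (2,3)=# (3,2)=. (3,3)=# -> step gives (0,2)='#' but target has '.' -> reject
  (0,1)=. (2,3)=# (3,2)=# (3,3)=. -> step gives (0,2)='#' but target has '.' -> reject
  (0,1)=. (2,3)=# (3,2)=# (3,3)=# -> step gives (1,2)='#' but target has '.' -> reject
  (0,1)=# (2,3)=. (3,2)=. (3,3)=. -> step gives (0,2)='#' but target has '.' -> reject
  (0,1)=# (2,3)=. (3,2)=. (3,3)=# -> step gives (1,1)='.' but target has '#' -> reject
  (0,1)=# (2,3)=. (3,2)=# (3,3)=. -> step gives (1,1)='.' but target has '#' -> reject
  (0,1)=# (2,3)=. (3,2)=# (3,3)=# -> step gives (1,1)='.' but target has '#' -> reject
  (0,1)=# (2,3)=# (3,2)=. (3,3)=. -> step gives (0,2)='#' but target has '.' -> reject
  (0,1)=# (2,3)=# (3,2)=. (3,3)=# -> step gives (1,1)='.' but target has '#' -> reject
  (0,1)=# (2,3)=# (3,2)=# (3,3)=. -> step gives (1,1)='.' but target has '#' -> reject
  (0,1)=# (2,3)=# (3,2)=# (3,3)=# -> step gives (1,1)='.' but target has '#' -> reject
Unique solution: (0,1)=dead, (2,3)=dead, (3,2)=live, (3,3)=live.
Check: live-neighbor counts of every cell in the completed generation 0:
45453
53234
44443
64355
Applying B3/S23 to generation 0 with these counts gives:
....#
.#.#.
....#
..#..
which matches the target exactly.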